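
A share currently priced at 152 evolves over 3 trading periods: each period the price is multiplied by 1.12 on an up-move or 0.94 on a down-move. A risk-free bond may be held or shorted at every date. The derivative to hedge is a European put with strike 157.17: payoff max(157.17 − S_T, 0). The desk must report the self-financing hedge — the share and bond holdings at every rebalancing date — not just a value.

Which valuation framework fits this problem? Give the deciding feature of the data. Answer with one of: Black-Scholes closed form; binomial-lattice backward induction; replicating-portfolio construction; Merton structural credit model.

Key observation: the task asks for the hedge itself — share and bond holdings at every node of the 3-period tree on spot 152 with factors 1.12/0.94 — which is exactly what the replicating-portfolio construction produces.

framework: replicating-portfolio construction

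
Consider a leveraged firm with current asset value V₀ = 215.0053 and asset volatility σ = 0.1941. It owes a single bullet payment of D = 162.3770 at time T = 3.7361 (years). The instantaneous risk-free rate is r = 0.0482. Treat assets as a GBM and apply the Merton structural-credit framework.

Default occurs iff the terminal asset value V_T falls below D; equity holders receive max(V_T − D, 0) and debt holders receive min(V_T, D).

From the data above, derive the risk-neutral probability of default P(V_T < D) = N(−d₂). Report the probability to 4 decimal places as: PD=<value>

With assets at 215.0053 and a single debt payment of 162.3770 at 3.7361 years:
d₁ = [ln(V₀/D) + (r + σ²/2)T] / (σ√T)
   = [ln(215.0053/162.3770) + (0.0482 + 0.5·0.1941²)·3.7361] / (0.1941·√3.7361)
   = [0.280742 + 0.250458] / 0.375176 = 1.415871
d₂ = d₁ − σ√T = 1.415871 − 0.375176 = 1.040695
risk-neutral PD = N(−d₂) = N(-1.040695) = 0.149009

PD=0.1490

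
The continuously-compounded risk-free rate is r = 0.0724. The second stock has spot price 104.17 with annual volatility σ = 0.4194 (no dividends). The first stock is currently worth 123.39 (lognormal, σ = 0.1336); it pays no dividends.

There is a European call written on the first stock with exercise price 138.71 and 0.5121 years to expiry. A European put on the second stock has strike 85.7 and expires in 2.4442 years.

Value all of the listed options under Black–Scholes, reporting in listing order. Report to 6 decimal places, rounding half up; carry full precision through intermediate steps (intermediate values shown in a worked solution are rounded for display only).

price(the first stock call K=138.71) = 1.382744
price(the second stock put K=85.7) = 9.797784

[the first stock call K=138.71]
σ√T = 0.1336·√0.5121 = 0.095606
d₁ = (ln(S/K) + (r+σ²/2)T) / (σ√T) = (ln(123.39/138.71) + (0.0724+0.1336²/2)·0.5121) / 0.095606 = (-0.117035 + 0.041646) / 0.095606 = -0.788542
d₂ = d₁ − σ√T = -0.788542 − 0.095606 = -0.884147
e^{−rT} = 0.963603
N(d₁) = 0.215190,  N(d₂) = 0.188308
price = S·N(d₁) − K·e^{−rT}·N(d₂) = 26.552291 − 25.169547 = 1.382744
[the second stock put K=85.7]
σ√T = 0.4194·√2.4442 = 0.655687
d₁ = (ln(S/K) + (r+σ²/2)T) / (σ√T) = (ln(104.17/85.7) + (0.0724+0.4194²/2)·2.4442) / 0.655687 = (0.195171 + 0.391923) / 0.655687 = 0.895388
d₂ = d₁ − σ√T = 0.895388 − 0.655687 = 0.239700
e^{−rT} = 0.837813
N(−d₁) = 0.185290,  N(−d₂) = 0.405281
price = K·e^{−rT}·N(−d₂) − S·N(−d₁) = 29.099436 − 19.301653 = 9.797784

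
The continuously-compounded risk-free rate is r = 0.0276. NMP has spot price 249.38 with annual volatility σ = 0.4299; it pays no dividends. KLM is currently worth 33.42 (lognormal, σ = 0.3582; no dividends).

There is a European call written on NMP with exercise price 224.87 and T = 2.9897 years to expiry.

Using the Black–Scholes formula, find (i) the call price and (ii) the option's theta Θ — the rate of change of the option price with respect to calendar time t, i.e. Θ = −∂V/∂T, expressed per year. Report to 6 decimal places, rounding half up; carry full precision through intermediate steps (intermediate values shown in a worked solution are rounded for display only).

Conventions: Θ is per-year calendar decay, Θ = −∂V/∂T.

price = 89.270834
Θ = -12.774677

σ√T = 0.4299·√2.9897 = 0.743329
d₁ = (ln(S/K) + (r+σ²/2)T) / (σ√T) = (ln(249.38/224.87) + (0.0276+0.4299²/2)·2.9897) / 0.743329 = (0.103455 + 0.358785) / 0.743329 = 0.621851
d₂ = d₁ − σ√T = 0.621851 − 0.743329 = -0.121478
e^{−rT} = 0.920797
N(d₁) = 0.732980,  N(d₂) = 0.451656
Call price V = S·N(d₁) − K·e^{−rT}·N(d₂) = 182.790600 − 93.519766 = 89.270834
φ(d₁) = (1/√(2π))·e^{−d₁²/2} = 0.328806
Θ = −S·φ(d₁)·σ/(2√T) − r·K·e^{−rT}·N(d₂) = −10.193532 − 2.581146 = -12.774677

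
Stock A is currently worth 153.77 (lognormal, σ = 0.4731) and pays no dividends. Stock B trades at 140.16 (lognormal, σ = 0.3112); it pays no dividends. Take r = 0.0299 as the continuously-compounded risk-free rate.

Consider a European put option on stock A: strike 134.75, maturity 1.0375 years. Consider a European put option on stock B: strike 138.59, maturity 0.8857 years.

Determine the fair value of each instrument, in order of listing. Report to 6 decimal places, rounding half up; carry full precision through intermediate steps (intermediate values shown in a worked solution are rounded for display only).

price(stock A put K=134.75) = 17.009321
price(stock B put K=138.59) = 13.551625

[stock A put K=134.75]
σ√T = 0.4731·√1.0375 = 0.481889
d₁ = (ln(S/K) + (r+σ²/2)T) / (σ√T) = (ln(153.77/134.75) + (0.0299+0.4731²/2)·1.0375) / 0.481889 = (0.132037 + 0.147130) / 0.481889 = 0.579317
d₂ = d₁ − σ√T = 0.579317 − 0.481889 = 0.097428
e^{−rT} = 0.969455
N(−d₁) = 0.281188,  N(−d₂) = 0.461193
price = K·e^{−rT}·N(−d₂) − S·N(−d₁) = 60.247542 − 43.238221 = 17.009321
[stock B put K=138.59]
σ√T = 0.3112·√0.8857 = 0.292875
d₁ = (ln(S/K) + (r+σ²/2)T) / (σ√T) = (ln(140.16/138.59) + (0.0299+0.3112²/2)·0.8857) / 0.292875 = (0.011265 + 0.069370) / 0.292875 = 0.275322
d₂ = d₁ − σ√T = 0.275322 − 0.292875 = -0.017553
e^{−rT} = 0.973865
N(−d₁) = 0.391534,  N(−d₂) = 0.507002
price = K·e^{−rT}·N(−d₂) − S·N(−d₁) = 68.429076 − 54.877451 = 13.551625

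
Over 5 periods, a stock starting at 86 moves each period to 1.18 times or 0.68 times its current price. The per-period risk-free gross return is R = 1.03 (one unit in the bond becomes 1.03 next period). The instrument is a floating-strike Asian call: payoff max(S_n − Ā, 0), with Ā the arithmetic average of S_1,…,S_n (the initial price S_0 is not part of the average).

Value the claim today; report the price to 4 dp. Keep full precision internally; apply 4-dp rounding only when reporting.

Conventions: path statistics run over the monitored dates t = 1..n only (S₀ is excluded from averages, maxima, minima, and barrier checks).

price = 11.8026

No-arbitrage gives p* = (R−d)/(u−d) = 0.7000: enumerate every path, weight its payoff by its p*-probability, and discount by R^5.
Enumerate all 2^5 = 32 price paths (U = up ×1.18, D = down ×0.68); each path with k up-moves has probability p*^k·(1−p*)^(5−k).
DDDDD: Ā=31.2359, payoff=0.0000, prob=0.002430
UDDDD: Ā=54.2034, payoff=0.0000, prob=0.005670
DUDDD: Ā=45.6034, payoff=0.0000, prob=0.005670
UUDDD: Ā=79.1354, payoff=0.0000, prob=0.013230
DDUDD: Ā=39.7554, payoff=0.0000, prob=0.005670
UDUDD: Ā=68.9874, payoff=0.0000, prob=0.013230
DUUDD: Ā=60.3874, payoff=0.0000, prob=0.013230
UUUDD: Ā=104.7898, payoff=0.0000, prob=0.030870
DDDUD: Ā=35.7788, payoff=0.0000, prob=0.005670
UDDUD: Ā=62.0867, payoff=0.0000, prob=0.013230
DUDUD: Ā=53.4867, payoff=0.0000, prob=0.013230
UUDUD: Ā=92.8152, payoff=0.0000, prob=0.030870
DDUUD: Ā=47.6387, payoff=0.0000, prob=0.013230
UDUUD: Ā=82.6672, payoff=0.0000, prob=0.030870
DUUUD: Ā=74.0672, payoff=0.0000, prob=0.030870
UUUUD: Ā=128.5284, payoff=0.0000, prob=0.072030
DDDDU: Ā=33.0747, payoff=0.0000, prob=0.005670
UDDDU: Ā=57.3943, payoff=0.0000, prob=0.013230
DUDDU: Ā=48.7943, payoff=0.0000, prob=0.013230
UUDDU: Ā=84.6724, payoff=0.0000, prob=0.030870
DDUDU: Ā=42.9463, payoff=0.0000, prob=0.013230
UDUDU: Ā=74.5244, payoff=0.0000, prob=0.030870
DUUDU: Ā=65.9244, payoff=0.0000, prob=0.030870
UUUDU: Ā=114.3983, payoff=0.0000, prob=0.072030
DDDUU: Ā=38.9696, payoff=0.0000, prob=0.013230
UDDUU: Ā=67.6238, payoff=0.0000, prob=0.030870
DUDUU: Ā=59.0238, payoff=6.3137, prob=0.030870
UUDUU: Ā=102.4236, payoff=10.9561, prob=0.072030
DDUUU: Ā=53.1758, payoff=12.1617, prob=0.030870
UDUUU: Ā=92.2756, payoff=21.1041, prob=0.072030
DUUUU: Ā=83.6756, payoff=29.7041, prob=0.072030
UUUUU: Ā=145.2018, payoff=51.5453, prob=0.168070
Price = Σ prob·payoff / R^5 = 13.682437 / 1.159274 = 11.8026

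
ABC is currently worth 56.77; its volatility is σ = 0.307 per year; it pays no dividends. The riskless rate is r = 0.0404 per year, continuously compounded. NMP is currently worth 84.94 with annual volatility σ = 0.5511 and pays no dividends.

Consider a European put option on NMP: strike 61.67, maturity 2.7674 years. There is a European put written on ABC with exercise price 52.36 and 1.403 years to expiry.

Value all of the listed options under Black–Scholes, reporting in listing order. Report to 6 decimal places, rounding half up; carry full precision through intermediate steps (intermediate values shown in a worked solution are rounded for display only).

[NMP put K=61.67]
σ√T = 0.5511·√2.7674 = 0.916783
d₁ = (ln(S/K) + (r+σ²/2)T) / (σ√T) = (ln(84.94/61.67) + (0.0404+0.5511²/2)·2.7674) / 0.916783 = (0.320148 + 0.532048) / 0.916783 = 0.929550
d₂ = d₁ − σ√T = 0.929550 − 0.916783 = 0.012768
e^{−rT} = 0.894220
N(−d₁) = 0.176302,  N(−d₂) = 0.494907
price = K·e^{−rT}·N(−d₂) − S·N(−d₁) = 27.292399 − 14.975088 = 12.317312
[ABC put K=52.36]
σ√T = 0.307·√1.403 = 0.363636
d₁ = (ln(S/K) + (r+σ²/2)T) / (σ√T) = (ln(56.77/52.36) + (0.0404+0.307²/2)·1.403) / 0.363636 = (0.080865 + 0.122797) / 0.363636 = 0.560070
d₂ = d₁ − σ√T = 0.560070 − 0.363636 = 0.196434
e^{−rT} = 0.944895
N(−d₁) = 0.287716,  N(−d₂) = 0.422135
price = K·e^{−rT}·N(−d₂) − S·N(−d₁) = 20.885017 − 16.333619 = 4.551398

price(NMP put K=61.67) = 12.317312
price(ABC put K=52.36) = 4.551398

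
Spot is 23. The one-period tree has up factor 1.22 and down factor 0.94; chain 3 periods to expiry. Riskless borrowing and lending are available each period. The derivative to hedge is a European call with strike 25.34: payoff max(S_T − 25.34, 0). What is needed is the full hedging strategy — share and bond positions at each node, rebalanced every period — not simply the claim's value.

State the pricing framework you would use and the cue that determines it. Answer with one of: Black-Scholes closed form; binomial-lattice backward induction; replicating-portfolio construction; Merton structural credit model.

Key observation: since the answer must list Δ and B at each node of the 1.22/0.94 lattice on 23, the replicating-portfolio method — solving the two-state system at every node — is the one that applies.

framework: replicating-portfolio construction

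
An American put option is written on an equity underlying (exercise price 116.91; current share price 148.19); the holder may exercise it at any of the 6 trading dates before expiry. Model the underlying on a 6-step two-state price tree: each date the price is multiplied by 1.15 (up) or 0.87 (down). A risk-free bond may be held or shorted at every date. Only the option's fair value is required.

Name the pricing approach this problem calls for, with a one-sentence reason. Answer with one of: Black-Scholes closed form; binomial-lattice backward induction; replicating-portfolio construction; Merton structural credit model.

Key observation: the defining feature is the embedded early-exercise option across 6 discrete dates on the spot-148.19 tree; pricing the strike-116.91 put means working backward with an exercise test at every node.

framework: binomial-lattice backward induction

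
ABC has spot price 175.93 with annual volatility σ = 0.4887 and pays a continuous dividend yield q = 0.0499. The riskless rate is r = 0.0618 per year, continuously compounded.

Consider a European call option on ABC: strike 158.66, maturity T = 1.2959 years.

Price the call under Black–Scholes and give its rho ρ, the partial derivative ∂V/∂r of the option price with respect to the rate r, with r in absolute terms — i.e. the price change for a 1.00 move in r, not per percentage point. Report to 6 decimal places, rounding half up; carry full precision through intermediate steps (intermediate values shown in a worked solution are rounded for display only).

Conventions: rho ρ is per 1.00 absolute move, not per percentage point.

price = 44.097117
ρ = 89.995006

σ√T = 0.4887·√1.2959 = 0.556324
d₁ = (ln(S/K) + (r−q+σ²/2)T) / (σ√T) = (ln(175.93/158.66) + (0.0618−0.0499+0.4887²/2)·1.2959) / 0.556324 = (0.103323 + 0.170170) / 0.556324 = 0.491606
d₂ = d₁ − σ√T = 0.491606 − 0.556324 = -0.064719
e^{−rT} = 0.923036
e^{−qT} = 0.937381
N(d₁) = 0.688501,  N(d₂) = 0.474199
Call price V = S·e^{−qT}·N(d₁) − K·e^{−rT}·N(d₂) = 113.543067 − 69.445949 = 44.097117
ρ = K·T·e^{−rT}·N(d₂) = 89.995006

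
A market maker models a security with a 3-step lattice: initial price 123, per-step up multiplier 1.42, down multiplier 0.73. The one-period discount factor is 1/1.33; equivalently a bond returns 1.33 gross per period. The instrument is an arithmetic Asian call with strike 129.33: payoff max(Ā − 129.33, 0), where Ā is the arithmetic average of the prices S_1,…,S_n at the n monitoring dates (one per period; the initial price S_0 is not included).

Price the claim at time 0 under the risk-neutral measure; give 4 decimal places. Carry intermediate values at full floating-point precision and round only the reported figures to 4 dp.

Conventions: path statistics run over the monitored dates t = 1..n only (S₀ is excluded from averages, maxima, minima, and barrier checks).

Set p* = 0.8696 (from d < R < u); the path-dependent value is the discounted p*-expectation over all price paths.
Enumerate all 2^3 = 8 price paths (U = up ×1.42, D = down ×0.73); each path with k up-moves has probability p*^k·(1−p*)^(3−k).
DDD: Ā=67.7286, payoff=0.0000, prob=0.002219
UDD: Ā=131.7460, payoff=2.4160, prob=0.014794
DUD: Ā=103.4560, payoff=0.0000, prob=0.014794
UUD: Ā=201.2433, payoff=71.9133, prob=0.098627
DDU: Ā=82.8043, payoff=0.0000, prob=0.014794
UDU: Ā=161.0715, payoff=31.7415, prob=0.098627
DUU: Ā=132.7815, payoff=3.4515, prob=0.098627
UUU: Ā=258.2872, payoff=128.9572, prob=0.657516
Price = Σ prob·payoff / R^3 = 95.390806 / 2.352637 = 40.5463

price = 40.5463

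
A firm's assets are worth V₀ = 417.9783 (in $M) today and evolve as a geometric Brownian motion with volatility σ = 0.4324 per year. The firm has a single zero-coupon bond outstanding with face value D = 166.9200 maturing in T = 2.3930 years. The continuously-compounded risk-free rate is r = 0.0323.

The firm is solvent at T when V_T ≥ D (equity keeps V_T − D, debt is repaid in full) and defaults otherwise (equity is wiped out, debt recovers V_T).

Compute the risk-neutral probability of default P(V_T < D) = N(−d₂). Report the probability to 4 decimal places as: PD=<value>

With assets at 417.9783 and a single debt payment of 166.9200 at 2.3930 years:
d₁ = [ln(V₀/D) + (r + σ²/2)T] / (σ√T)
   = [ln(417.9783/166.9200) + (0.0323 + 0.5·0.4324²)·2.3930] / (0.4324·√2.3930)
   = [0.917915 + 0.301003] / 0.668894 = 1.822290
d₂ = d₁ − σ√T = 1.822290 − 0.668894 = 1.153396
risk-neutral PD = N(−d₂) = N(-1.153396) = 0.124374

PD=0.1244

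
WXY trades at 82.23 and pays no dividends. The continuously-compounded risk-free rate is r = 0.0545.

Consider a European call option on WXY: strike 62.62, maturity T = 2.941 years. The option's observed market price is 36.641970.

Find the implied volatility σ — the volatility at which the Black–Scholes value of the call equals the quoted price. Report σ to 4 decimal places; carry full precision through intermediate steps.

At σ = 0.4199 the Black–Scholes value reproduces the quote:
σ√T = 0.4199·√2.941 = 0.720101
d₁ = (ln(S/K) + (r+σ²/2)T) / (σ√T) = (ln(82.23/62.62) + (0.0545+0.4199²/2)·2.941) / 0.720101 = (0.272435 + 0.419557) / 0.720101 = 0.960966
d₂ = d₁ − σ√T = 0.960966 − 0.720101 = 0.240865
e^{−rT} = 0.851901
N(d₁) = 0.831715,  N(d₂) = 0.595170
V = S·N(d₁) − K·e^{−rT}·N(d₂) = 68.391959 − 31.749989 = 36.641970 (matching the quote); vega is positive throughout, so no other σ reproduces this price

sigma = 0.4199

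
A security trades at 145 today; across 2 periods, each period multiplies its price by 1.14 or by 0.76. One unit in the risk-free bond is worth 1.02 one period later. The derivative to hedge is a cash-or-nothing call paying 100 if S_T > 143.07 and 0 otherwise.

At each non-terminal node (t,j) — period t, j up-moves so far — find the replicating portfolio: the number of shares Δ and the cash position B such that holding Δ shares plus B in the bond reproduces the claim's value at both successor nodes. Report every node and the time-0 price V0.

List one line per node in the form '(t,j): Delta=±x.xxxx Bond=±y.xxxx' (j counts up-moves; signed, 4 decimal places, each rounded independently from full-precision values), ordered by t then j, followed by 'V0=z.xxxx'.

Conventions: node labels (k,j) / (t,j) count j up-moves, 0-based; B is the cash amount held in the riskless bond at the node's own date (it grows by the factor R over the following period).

(0,0): Delta=1.2174 Bond=-131.5284
(1,0): Delta=0.0000 Bond=0.0000
(1,1): Delta=1.5920 Bond=-196.0784
V0=44.9965

Risk-neutral probability p* = (R−d)/(u−d) = (1.02−0.76)/(1.14−0.76) = 0.6842.
Payoffs at expiry: V(2,0)=0.0000, V(2,1)=0.0000, V(2,2)=100.0000
Node (1,0) S=110.2000: V=(p*·0.0000+(1−p*)·0.0000)/1.02=0.0000; Δ=(0.0000−0.0000)/(125.6280−83.7520)=0.0000; B=V−Δ·S=0.0000
Node (1,1) S=165.3000: V=(p*·100.0000+(1−p*)·0.0000)/1.02=67.0795; Δ=(100.0000−0.0000)/(188.4420−125.6280)=1.5920; B=V−Δ·S=-196.0784
Node (0,0) S=145.0000: V=(p*·67.0795+(1−p*)·0.0000)/1.02=44.9965; Δ=(67.0795−0.0000)/(165.3000−110.2000)=1.2174; B=V−Δ·S=-131.5284
As a check, the time-0 holding Δ(0,0)·S0 + B(0,0) comes to 44.9965 — exactly V0.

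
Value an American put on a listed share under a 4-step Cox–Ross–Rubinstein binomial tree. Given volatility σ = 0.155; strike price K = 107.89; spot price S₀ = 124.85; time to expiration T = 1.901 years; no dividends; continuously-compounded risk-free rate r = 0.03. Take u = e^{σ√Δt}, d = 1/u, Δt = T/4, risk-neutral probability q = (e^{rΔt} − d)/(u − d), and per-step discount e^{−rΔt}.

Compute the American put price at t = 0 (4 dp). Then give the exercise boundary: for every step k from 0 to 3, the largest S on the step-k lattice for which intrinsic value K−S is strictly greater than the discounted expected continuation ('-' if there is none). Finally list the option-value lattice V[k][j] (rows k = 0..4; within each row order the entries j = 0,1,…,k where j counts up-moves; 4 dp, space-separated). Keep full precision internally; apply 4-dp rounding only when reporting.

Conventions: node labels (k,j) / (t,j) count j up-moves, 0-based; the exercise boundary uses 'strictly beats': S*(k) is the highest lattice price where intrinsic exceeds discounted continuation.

price = 2.6579
boundary = - - - 90.6086
tree:
2.6579
5.0932 0.6571
9.5354 1.4502 0.0000
17.2814 3.2005 0.0000 0.0000
26.4640 7.0632 0.0000 0.0000 0.0000

Δt=0.47525  u=1.11277  d=0.89866  q=0.54038  discount=0.98584
step 4 (expiry): payoffs max(K−S,0) = 26.4640 7.0632 0.0000 0.0000 0.0000
step 3: (k=3,j=0): S=90.6086, K−S=17.2814, hold=15.7540 ⇒ V=17.2814 exercise | (k=3,j=1): S=112.1973, K−S=0.0000, hold=3.2005 ⇒ V=3.2005 continue | (k=3,j=2): S=138.9296, K−S=0.0000, hold=0.0000 ⇒ V=0.0000 continue | (k=3,j=3): S=172.0313, K−S=0.0000, hold=0.0000 ⇒ V=0.0000 continue  boundary S*=90.6086
step 2: (k=2,j=0): S=100.8268, K−S=7.0632, hold=9.5354 ⇒ V=9.5354 continue | (k=2,j=1): S=124.8500, K−S=0.0000, hold=1.4502 ⇒ V=1.4502 continue | (k=2,j=2): S=154.5970, K−S=0.0000, hold=0.0000 ⇒ V=0.0000 continue  boundary S*=-
step 1: (k=1,j=0): S=112.1973, K−S=0.0000, hold=5.0932 ⇒ V=5.0932 continue | (k=1,j=1): S=138.9296, K−S=0.0000, hold=0.6571 ⇒ V=0.6571 continue  boundary S*=-
step 0: (k=0,j=0): S=124.8500, K−S=0.0000, hold=2.6579 ⇒ V=2.6579 continue  boundary S*=-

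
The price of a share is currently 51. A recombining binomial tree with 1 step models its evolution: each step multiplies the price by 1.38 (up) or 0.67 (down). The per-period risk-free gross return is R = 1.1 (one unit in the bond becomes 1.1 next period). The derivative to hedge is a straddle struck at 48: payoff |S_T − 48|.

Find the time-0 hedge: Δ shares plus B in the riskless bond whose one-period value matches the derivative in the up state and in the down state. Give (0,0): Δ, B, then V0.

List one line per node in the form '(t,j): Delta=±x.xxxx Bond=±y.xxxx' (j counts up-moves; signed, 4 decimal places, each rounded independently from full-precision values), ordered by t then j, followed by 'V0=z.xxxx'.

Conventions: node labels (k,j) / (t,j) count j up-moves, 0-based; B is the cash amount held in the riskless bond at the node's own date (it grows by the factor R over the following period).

Under the risk-neutral measure, an up-move has probability p* = (R−d)/(u−d) = 0.6056 and values discount at R = 1.1.
Payoffs at expiry: V(1,0)=13.8300, V(1,1)=22.3800
(0,0): S=51.0000. Δ = (V_up−V_dn)/(S_up−S_dn) = (22.3800−13.8300)/(70.3800−34.1700) = 0.2361. V = [p*·22.3800 + (1−p*)·13.8300]/1.1 = 17.2802. B = V − Δ·S = 5.2379.
Check: Δ(0,0)·S0 + B(0,0) = 17.2802 = V0.

(0,0): Delta=0.2361 Bond=5.2379
V0=17.2802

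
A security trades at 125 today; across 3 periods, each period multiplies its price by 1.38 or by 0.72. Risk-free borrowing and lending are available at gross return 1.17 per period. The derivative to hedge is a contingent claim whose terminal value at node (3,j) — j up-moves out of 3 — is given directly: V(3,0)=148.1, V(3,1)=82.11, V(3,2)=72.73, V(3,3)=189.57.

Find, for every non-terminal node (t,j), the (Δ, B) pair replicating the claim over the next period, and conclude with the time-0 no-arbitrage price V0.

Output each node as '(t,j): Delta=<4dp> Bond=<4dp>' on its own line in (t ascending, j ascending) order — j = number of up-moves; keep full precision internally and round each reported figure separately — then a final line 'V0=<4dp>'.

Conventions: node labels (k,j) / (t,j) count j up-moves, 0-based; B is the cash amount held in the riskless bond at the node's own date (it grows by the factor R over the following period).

(0,0): Delta=0.3858 Bond=23.0420
(1,0): Delta=-0.3941 Bond=97.1505
(1,1): Delta=0.5756 Bond=-5.7969
(2,0): Delta=-1.5430 Bond=188.1103
(2,1): Delta=-0.1144 Bond=78.9254
(2,2): Delta=0.7437 Bond=-46.7793
V0=71.2619

Since d<R<u, set p* = (R−d)/(u−d) = 0.6818; price each node as the discounted p*-expectation of its children.
Terminal payoffs: V(3,0)=148.1000, V(3,1)=82.1100, V(3,2)=72.7300, V(3,3)=189.5700
Node (2,0) S=64.8000: V=(p*·82.1100+(1−p*)·148.1000)/1.17=88.1255; Δ=(82.1100−148.1000)/(89.4240−46.6560)=-1.5430; B=V−Δ·S=188.1103
Node (2,1) S=124.2000: V=(p*·72.7300+(1−p*)·82.1100)/1.17=64.7133; Δ=(72.7300−82.1100)/(171.3960−89.4240)=-0.1144; B=V−Δ·S=78.9254
Node (2,2) S=238.0500: V=(p*·189.5700+(1−p*)·72.7300)/1.17=130.2510; Δ=(189.5700−72.7300)/(328.5090−171.3960)=0.7437; B=V−Δ·S=-46.7793
Node (1,0) S=90.0000: V=(p*·64.7133+(1−p*)·88.1255)/1.17=61.6775; Δ=(64.7133−88.1255)/(124.2000−64.8000)=-0.3941; B=V−Δ·S=97.1505
Node (1,1) S=172.5000: V=(p*·130.2510+(1−p*)·64.7133)/1.17=93.5026; Δ=(130.2510−64.7133)/(238.0500−124.2000)=0.5756; B=V−Δ·S=-5.7969
Node (0,0) S=125.0000: V=(p*·93.5026+(1−p*)·61.6775)/1.17=71.2619; Δ=(93.5026−61.6775)/(172.5000−90.0000)=0.3858; B=V−Δ·S=23.0420
As a check, the time-0 holding Δ(0,0)·S0 + B(0,0) comes to 71.2619 — exactly V0.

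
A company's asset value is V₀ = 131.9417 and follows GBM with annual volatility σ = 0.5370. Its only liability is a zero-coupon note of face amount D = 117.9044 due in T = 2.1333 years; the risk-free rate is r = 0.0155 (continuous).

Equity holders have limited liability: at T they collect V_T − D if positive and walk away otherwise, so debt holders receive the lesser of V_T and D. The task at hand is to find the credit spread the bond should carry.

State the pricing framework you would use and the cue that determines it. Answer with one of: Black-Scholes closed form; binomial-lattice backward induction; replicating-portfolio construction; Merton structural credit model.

framework: Merton structural credit model

Key observation: with the firm-asset dynamics (V₀ = 131.9417) and a single zero-coupon liability of face 117.9044 given, debt value, spread, and default probability all derive from the option view of the balance sheet.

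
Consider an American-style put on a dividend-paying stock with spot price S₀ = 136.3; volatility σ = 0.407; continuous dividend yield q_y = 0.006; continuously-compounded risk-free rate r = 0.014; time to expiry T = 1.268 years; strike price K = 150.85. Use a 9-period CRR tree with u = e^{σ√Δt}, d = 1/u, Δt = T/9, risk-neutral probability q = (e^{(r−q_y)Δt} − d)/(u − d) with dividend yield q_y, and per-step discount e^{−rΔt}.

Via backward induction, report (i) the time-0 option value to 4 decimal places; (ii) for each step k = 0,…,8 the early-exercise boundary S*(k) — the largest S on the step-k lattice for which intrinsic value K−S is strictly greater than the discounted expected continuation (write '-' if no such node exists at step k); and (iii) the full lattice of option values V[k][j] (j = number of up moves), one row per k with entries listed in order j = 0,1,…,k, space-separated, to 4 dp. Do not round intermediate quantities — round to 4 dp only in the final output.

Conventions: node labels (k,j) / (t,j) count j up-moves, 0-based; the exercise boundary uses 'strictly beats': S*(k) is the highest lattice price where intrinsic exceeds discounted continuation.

Δt=0.14089, u=1.16505, d=0.85833, q=0.46556, disc=e^(-rΔt)=0.99803
k=9 terminal: V=max(K-S,0) → 116.3850 104.0688 87.3514 64.6600 33.8598 0.0000 0.0000 0.0000 0.0000 0.0000
k=8: j=0 S=40.1536 intr=110.6964 cont=110.4330 V=110.6964[EX]; j=1 S=54.5027 intr=96.3473 cont=96.0961 V=96.3473[EX]; j=2 S=73.9793 intr=76.8707 cont=76.6359 V=76.8707[EX]; j=3 S=100.4161 intr=50.4339 cont=50.2215 V=50.4339[EX]; j=4 S=136.3000 intr=14.5500 cont=18.0604 V=18.0604[hold]; j=5 S=185.0072 intr=0.0000 cont=0.0000 V=0.0000[hold]; j=6 S=251.1200 intr=0.0000 cont=0.0000 V=0.0000[hold]; j=7 S=340.8584 intr=0.0000 cont=0.0000 V=0.0000[hold]; j=8 S=462.6651 intr=0.0000 cont=0.0000 V=0.0000[hold]  S*(8)=100.4161
k=7: j=0 S=46.7812 intr=104.0688 cont=103.8111 V=104.0688[EX]; j=1 S=63.4986 intr=87.3514 cont=87.1078 V=87.3514[EX]; j=2 S=86.1900 intr=64.6600 cont=64.4356 V=64.6600[EX]; j=3 S=116.9902 intr=33.8598 cont=35.2925 V=35.2925[hold]; j=4 S=158.7970 intr=0.0000 cont=9.6332 V=9.6332[hold]; j=5 S=215.5435 intr=0.0000 cont=0.0000 V=0.0000[hold]; j=6 S=292.5686 intr=0.0000 cont=0.0000 V=0.0000[hold]; j=7 S=397.1187 intr=0.0000 cont=0.0000 V=0.0000[hold]  S*(7)=86.1900
k=6: j=0 S=54.5027 intr=96.3473 cont=96.0961 V=96.3473[EX]; j=1 S=73.9793 intr=76.8707 cont=76.6359 V=76.8707[EX]; j=2 S=100.4161 intr=50.4339 cont=50.8872 V=50.8872[hold]; j=3 S=136.3000 intr=14.5500 cont=23.3006 V=23.3006[hold]; j=4 S=185.0072 intr=0.0000 cont=5.1382 V=5.1382[hold]; j=5 S=251.1200 intr=0.0000 cont=0.0000 V=0.0000[hold]; j=6 S=340.8584 intr=0.0000 cont=0.0000 V=0.0000[hold]  S*(6)=73.9793
k=5: j=0 S=63.4986 intr=87.3514 cont=87.1078 V=87.3514[EX]; j=1 S=86.1900 intr=64.6600 cont=64.6462 V=64.6600[EX]; j=2 S=116.9902 intr=33.8598 cont=37.9691 V=37.9691[hold]; j=3 S=158.7970 intr=0.0000 cont=14.8157 V=14.8157[hold]; j=4 S=215.5435 intr=0.0000 cont=2.7407 V=2.7407[hold]; j=5 S=292.5686 intr=0.0000 cont=0.0000 V=0.0000[hold]  S*(5)=86.1900
k=4: j=0 S=73.9793 intr=76.8707 cont=76.6359 V=76.8707[EX]; j=1 S=100.4161 intr=50.4339 cont=52.1309 V=52.1309[hold]; j=2 S=136.3000 intr=14.5500 cont=27.1362 V=27.1362[hold]; j=3 S=185.0072 intr=0.0000 cont=9.1759 V=9.1759[hold]; j=4 S=251.1200 intr=0.0000 cont=1.4618 V=1.4618[hold]  S*(4)=73.9793
k=3: j=0 S=86.1900 intr=64.6600 cont=65.2241 V=65.2241[hold]; j=1 S=116.9902 intr=33.8598 cont=40.4146 V=40.4146[hold]; j=2 S=158.7970 intr=0.0000 cont=18.7377 V=18.7377[hold]; j=3 S=215.5435 intr=0.0000 cont=5.5736 V=5.5736[hold]  S*(3)=-
k=2: j=0 S=100.4161 intr=50.4339 cont=53.5680 V=53.5680[hold]; j=1 S=136.3000 intr=14.5500 cont=30.2630 V=30.2630[hold]; j=2 S=185.0072 intr=0.0000 cont=12.5842 V=12.5842[hold]  S*(2)=-
k=1: j=0 S=116.9902 intr=33.8598 cont=42.6340 V=42.6340[hold]; j=1 S=158.7970 intr=0.0000 cont=21.9890 V=21.9890[hold]  S*(1)=-
k=0: j=0 S=136.3000 intr=14.5500 cont=32.9575 V=32.9575[hold]  S*(0)=-

price = 32.9575
boundary = - - - - 73.9793 86.1900 73.9793 86.1900 100.4161
tree:
32.9575
42.6340 21.9890
53.5680 30.2630 12.5842
65.2241 40.4146 18.7377 5.5736
76.8707 52.1309 27.1362 9.1759 1.4618
87.3514 64.6600 37.9691 14.8157 2.7407 0.0000
96.3473 76.8707 50.8872 23.3006 5.1382 0.0000 0.0000
104.0688 87.3514 64.6600 35.2925 9.6332 0.0000 0.0000 0.0000
110.6964 96.3473 76.8707 50.4339 18.0604 0.0000 0.0000 0.0000 0.0000
116.3850 104.0688 87.3514 64.6600 33.8598 0.0000 0.0000 0.0000 0.0000 0.0000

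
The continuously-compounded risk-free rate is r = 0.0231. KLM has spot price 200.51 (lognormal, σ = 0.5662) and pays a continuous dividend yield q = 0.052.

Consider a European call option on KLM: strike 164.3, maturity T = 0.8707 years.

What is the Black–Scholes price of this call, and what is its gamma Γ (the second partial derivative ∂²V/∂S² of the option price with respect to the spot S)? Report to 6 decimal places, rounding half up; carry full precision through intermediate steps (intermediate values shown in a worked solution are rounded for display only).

price = 53.964033
Γ = 0.003018

σ√T = 0.5662·√0.8707 = 0.528329
d₁ = (ln(S/K) + (r−q+σ²/2)T) / (σ√T) = (ln(200.51/164.3) + (0.0231−0.052+0.5662²/2)·0.8707) / 0.528329 = (0.199170 + 0.114402) / 0.528329 = 0.593518
d₂ = d₁ − σ√T = 0.593518 − 0.528329 = 0.065189
e^{−rT} = 0.980088
e^{−qT} = 0.955733
N(d₁) = 0.723583,  N(d₂) = 0.525988
Call price V = S·e^{−qT}·N(d₁) − K·e^{−rT}·N(d₂) = 138.663097 − 84.699064 = 53.964033
φ(d₁) = (1/√(2π))·e^{−d₁²/2} = 0.334516
Γ = e^{−qT}·φ(d₁) / (S·σ·√T) = 0.003018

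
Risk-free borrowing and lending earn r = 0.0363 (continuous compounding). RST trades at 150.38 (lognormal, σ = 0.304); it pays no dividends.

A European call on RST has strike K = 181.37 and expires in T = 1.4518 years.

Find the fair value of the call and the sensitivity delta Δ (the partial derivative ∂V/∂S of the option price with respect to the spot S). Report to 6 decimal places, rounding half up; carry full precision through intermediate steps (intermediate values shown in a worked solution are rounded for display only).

σ√T = 0.304·√1.4518 = 0.366292
d₁ = (ln(S/K) + (r+σ²/2)T) / (σ√T) = (ln(150.38/181.37) + (0.0363+0.304²/2)·1.4518) / 0.366292 = (-0.187374 + 0.119785) / 0.366292 = -0.184521
d₂ = d₁ − σ√T = -0.184521 − 0.366292 = -0.550813
e^{−rT} = 0.948664
N(d₁) = 0.426802,  N(d₂) = 0.290881
Call price V = S·N(d₁) − K·e^{−rT}·N(d₂) = 64.182524 − 50.048756 = 14.133768
Δ = N(d₁) = 0.426802

price = 14.133768
Δ = 0.426802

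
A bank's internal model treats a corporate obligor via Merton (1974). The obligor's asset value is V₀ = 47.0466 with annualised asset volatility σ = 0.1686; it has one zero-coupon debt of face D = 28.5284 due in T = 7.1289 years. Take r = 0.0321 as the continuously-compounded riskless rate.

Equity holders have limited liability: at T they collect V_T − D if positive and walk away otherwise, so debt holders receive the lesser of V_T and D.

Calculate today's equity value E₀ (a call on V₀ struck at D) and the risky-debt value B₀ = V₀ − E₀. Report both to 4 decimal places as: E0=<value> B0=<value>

E0=24.6738 B0=22.3728

Apply the equity-as-call identities (strike 28.5284, horizon 7.1289 years):
d₁ = [ln(V₀/D) + (r + σ²/2)T] / (σ√T)
   = [ln(47.0466/28.5284) + (0.0321 + 0.5·0.1686²)·7.1289] / (0.1686·√7.1289)
   = [0.500239 + 0.330161] / 0.450162 = 1.844667
d₂ = d₁ − σ√T = 1.844667 − 0.450162 = 1.394505
N(d₁) = 0.967457,  N(d₂) = 0.918417,  e^(−rT) = 0.795458
E₀ = V₀·N(d₁) − D·e^(−rT)·N(d₂)
   = 47.0466·0.967457 − 28.5284·0.795458·0.918417 = 24.673793
B₀ = V₀ − E₀ = 47.0466 − 24.673793 = 22.372807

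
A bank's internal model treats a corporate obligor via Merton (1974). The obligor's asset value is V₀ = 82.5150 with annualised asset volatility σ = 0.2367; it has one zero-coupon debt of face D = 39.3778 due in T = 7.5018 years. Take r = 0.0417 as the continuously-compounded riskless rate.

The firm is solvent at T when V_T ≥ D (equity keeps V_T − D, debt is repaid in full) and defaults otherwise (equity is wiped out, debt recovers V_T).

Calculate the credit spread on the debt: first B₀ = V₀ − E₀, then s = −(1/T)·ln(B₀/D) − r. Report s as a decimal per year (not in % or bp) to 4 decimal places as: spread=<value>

spread=0.0031

Apply the equity-as-call identities (strike 39.3778, horizon 7.5018 years):
d₁ = [ln(V₀/D) + (r + σ²/2)T] / (σ√T)
   = [ln(82.5150/39.3778) + (0.0417 + 0.5·0.2367²)·7.5018] / (0.2367·√7.5018)
   = [0.739778 + 0.522976] / 0.648307 = 1.947771
d₂ = d₁ − σ√T = 1.947771 − 0.648307 = 1.299463
N(d₁) = 0.974279,  N(d₂) = 0.903108,  e^(−rT) = 0.731378
E₀ = V₀·N(d₁) − D·e^(−rT)·N(d₂)
   = 82.5150·0.974279 − 39.3778·0.731378·0.903108 = 54.383073
B₀ = V₀ − E₀ = 82.5150 − 54.383073 = 28.131927
spread = −(1/T)·ln(B₀/D) − r = −(1/7.5018)·ln(28.131927/39.3778) − 0.0417 = 0.00312885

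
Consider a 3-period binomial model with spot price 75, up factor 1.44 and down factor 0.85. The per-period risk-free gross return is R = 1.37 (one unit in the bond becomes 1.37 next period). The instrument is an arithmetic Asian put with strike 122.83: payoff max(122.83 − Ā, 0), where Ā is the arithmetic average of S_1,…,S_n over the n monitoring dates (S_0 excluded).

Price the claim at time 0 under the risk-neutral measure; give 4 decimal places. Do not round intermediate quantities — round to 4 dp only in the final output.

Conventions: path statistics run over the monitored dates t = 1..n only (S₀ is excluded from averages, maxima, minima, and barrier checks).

Under the martingale measure an up-move has probability p* = 0.8814; value the claim as the probability-weighted average of per-path payoffs, discounted 3 periods at R = 1.37.
Enumerate all 2^3 = 8 price paths (U = up ×1.44, D = down ×0.85); each path with k up-moves has probability p*^k·(1−p*)^(3−k).
DDD: Ā=54.6656, payoff=68.1644, prob=0.001670
UDD: Ā=92.6100, payoff=30.2200, prob=0.012406
DUD: Ā=77.8600, payoff=44.9700, prob=0.012406
UUD: Ā=131.9040, payoff=0.0000, prob=0.092161
DDU: Ā=65.3225, payoff=57.5075, prob=0.012406
UDU: Ā=110.6640, payoff=12.1660, prob=0.092161
DUU: Ā=95.9140, payoff=26.9160, prob=0.092161
UUU: Ā=162.4896, payoff=0.0000, prob=0.684627
Price = Σ prob·payoff / R^3 = 5.361978 / 2.571353 = 2.0853

price = 2.0853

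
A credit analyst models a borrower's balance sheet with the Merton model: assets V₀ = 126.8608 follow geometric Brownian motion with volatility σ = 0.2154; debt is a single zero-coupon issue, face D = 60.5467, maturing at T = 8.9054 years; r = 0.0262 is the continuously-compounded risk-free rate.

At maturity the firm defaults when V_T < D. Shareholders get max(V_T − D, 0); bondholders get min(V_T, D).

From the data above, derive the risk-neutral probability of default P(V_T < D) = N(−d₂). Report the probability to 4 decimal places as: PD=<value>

PD=0.1166

Apply the equity-as-call identities (strike 60.5467, horizon 8.9054 years):
d₁ = [ln(V₀/D) + (r + σ²/2)T] / (σ√T)
   = [ln(126.8608/60.5467) + (0.0262 + 0.5·0.2154²)·8.9054] / (0.2154·√8.9054)
   = [0.739675 + 0.439914] / 0.642795 = 1.835095
d₂ = d₁ − σ√T = 1.835095 − 0.642795 = 1.192300
risk-neutral PD = N(−d₂) = N(-1.192300) = 0.116572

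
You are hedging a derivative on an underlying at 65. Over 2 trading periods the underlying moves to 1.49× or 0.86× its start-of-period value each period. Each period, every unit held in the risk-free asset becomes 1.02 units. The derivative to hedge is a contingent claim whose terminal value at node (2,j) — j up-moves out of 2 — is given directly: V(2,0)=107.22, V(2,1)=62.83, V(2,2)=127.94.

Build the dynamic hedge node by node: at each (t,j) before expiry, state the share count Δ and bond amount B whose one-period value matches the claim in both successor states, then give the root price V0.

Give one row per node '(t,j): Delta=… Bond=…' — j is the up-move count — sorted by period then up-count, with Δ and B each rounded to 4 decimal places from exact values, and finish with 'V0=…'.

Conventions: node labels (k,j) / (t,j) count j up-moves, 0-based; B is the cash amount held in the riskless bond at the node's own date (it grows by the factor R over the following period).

Under the risk-neutral measure, an up-move has probability p* = (R−d)/(u−d) = 0.2540 and values discount at R = 1.02.
Terminal payoffs: V(2,0)=107.2200, V(2,1)=62.8300, V(2,2)=127.9400
(1,0): S=55.9000. Δ = (V_up−V_dn)/(S_up−S_dn) = (62.8300−107.2200)/(83.2910−48.0740) = -1.2605. V = [p*·62.8300 + (1−p*)·107.2200]/1.02 = 94.0650. B = V − Δ·S = 164.5254.
(1,1): S=96.8500. Δ = (V_up−V_dn)/(S_up−S_dn) = (127.9400−62.8300)/(144.3065−83.2910) = 1.0671. V = [p*·127.9400 + (1−p*)·62.8300]/1.02 = 77.8097. B = V − Δ·S = -25.5395.
(0,0): S=65.0000. Δ = (V_up−V_dn)/(S_up−S_dn) = (77.8097−94.0650)/(96.8500−55.9000) = -0.3970. V = [p*·77.8097 + (1−p*)·94.0650]/1.02 = 88.1732. B = V − Δ·S = 113.9754.
As a check, the time-0 holding Δ(0,0)·S0 + B(0,0) comes to 88.1732 — exactly V0.

(0,0): Delta=-0.3970 Bond=113.9754
(1,0): Delta=-1.2605 Bond=164.5254
(1,1): Delta=1.0671 Bond=-25.5395
V0=88.1732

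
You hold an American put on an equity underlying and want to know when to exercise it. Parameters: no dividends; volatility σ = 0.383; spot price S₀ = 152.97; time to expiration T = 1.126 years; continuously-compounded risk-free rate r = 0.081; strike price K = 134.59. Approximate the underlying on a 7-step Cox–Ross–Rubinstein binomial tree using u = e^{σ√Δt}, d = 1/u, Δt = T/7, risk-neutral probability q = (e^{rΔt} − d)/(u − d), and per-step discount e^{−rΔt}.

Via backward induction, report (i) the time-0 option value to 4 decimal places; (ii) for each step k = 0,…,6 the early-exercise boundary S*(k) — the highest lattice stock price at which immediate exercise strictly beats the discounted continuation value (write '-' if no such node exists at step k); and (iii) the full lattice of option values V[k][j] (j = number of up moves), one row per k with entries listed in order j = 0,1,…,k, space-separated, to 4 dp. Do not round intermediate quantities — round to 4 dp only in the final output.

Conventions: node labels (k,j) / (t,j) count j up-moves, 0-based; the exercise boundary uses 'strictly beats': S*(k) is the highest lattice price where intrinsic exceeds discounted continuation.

price = 11.0095
boundary = - - - 96.4874 82.7482 96.4874 112.5078
tree:
11.0095
17.2182 5.1904
26.1095 8.9227 1.6551
38.1026 14.9950 3.1835 0.1951
51.8418 24.4375 6.0997 0.3987 0.0000
63.6246 38.1026 11.6353 0.8148 0.0000 0.0000
73.7296 51.8418 22.0822 1.6649 0.0000 0.0000 0.0000
82.3957 63.6246 38.1026 3.4019 0.0000 0.0000 0.0000 0.0000

Δt=0.16086, u=1.16604, d=0.85761, q=0.50419, disc=e^(-rΔt)=0.98706
k=7 terminal: V=max(K-S,0) → 82.3957 63.6246 38.1026 3.4019 0.0000 0.0000 0.0000 0.0000
k=6: j=0 S=60.8604 intr=73.7296 cont=71.9873 V=73.7296[EX]; j=1 S=82.7482 intr=51.8418 cont=50.0995 V=51.8418[EX]; j=2 S=112.5078 intr=22.0822 cont=20.3400 V=22.0822[EX]; j=3 S=152.9700 intr=0.0000 cont=1.6649 V=1.6649[hold]; j=4 S=207.9841 intr=0.0000 cont=0.0000 V=0.0000[hold]; j=5 S=282.7834 intr=0.0000 cont=0.0000 V=0.0000[hold]; j=6 S=384.4834 intr=0.0000 cont=0.0000 V=0.0000[hold]  S*(6)=112.5078
k=5: j=0 S=70.9654 intr=63.6246 cont=61.8823 V=63.6246[EX]; j=1 S=96.4874 intr=38.1026 cont=36.3603 V=38.1026[EX]; j=2 S=131.1881 intr=3.4019 cont=11.6353 V=11.6353[hold]; j=3 S=178.3685 intr=0.0000 cont=0.8148 V=0.8148[hold]; j=4 S=242.5169 intr=0.0000 cont=0.0000 V=0.0000[hold]; j=5 S=329.7355 intr=0.0000 cont=0.0000 V=0.0000[hold]  S*(5)=96.4874
k=4: j=0 S=82.7482 intr=51.8418 cont=50.0995 V=51.8418[EX]; j=1 S=112.5078 intr=22.0822 cont=24.4375 V=24.4375[hold]; j=2 S=152.9700 intr=0.0000 cont=6.0997 V=6.0997[hold]; j=3 S=207.9841 intr=0.0000 cont=0.3987 V=0.3987[hold]; j=4 S=282.7834 intr=0.0000 cont=0.0000 V=0.0000[hold]  S*(4)=82.7482
k=3: j=0 S=96.4874 intr=38.1026 cont=37.5325 V=38.1026[EX]; j=1 S=131.1881 intr=3.4019 cont=14.9950 V=14.9950[hold]; j=2 S=178.3685 intr=0.0000 cont=3.1835 V=3.1835[hold]; j=3 S=242.5169 intr=0.0000 cont=0.1951 V=0.1951[hold]  S*(3)=96.4874
k=2: j=0 S=112.5078 intr=22.0822 cont=26.1095 V=26.1095[hold]; j=1 S=152.9700 intr=0.0000 cont=8.9227 V=8.9227[hold]; j=2 S=207.9841 intr=0.0000 cont=1.6551 V=1.6551[hold]  S*(2)=-
k=1: j=0 S=131.1881 intr=3.4019 cont=17.2182 V=17.2182[hold]; j=1 S=178.3685 intr=0.0000 cont=5.1904 V=5.1904[hold]  S*(1)=-
k=0: j=0 S=152.9700 intr=0.0000 cont=11.0095 V=11.0095[hold]  S*(0)=-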